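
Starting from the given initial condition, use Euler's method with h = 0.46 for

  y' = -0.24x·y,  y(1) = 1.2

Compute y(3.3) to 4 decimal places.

0.3571

Euler: y_{n+1} = y_n + h·f(x_n, y_n).
x=1.000000, y=1.200000: f=-0.288000 → y ← 1.200000 + 0.46·(-0.288000) = 1.067520
x=1.460000, y=1.067520: f=-0.374059 → y ← 1.067520 + 0.46·(-0.374059) = 0.895453
x=1.920000, y=0.895453: f=-0.412625 → y ← 0.895453 + 0.46·(-0.412625) = 0.705646
x=2.380000, y=0.705646: f=-0.403065 → y ← 0.705646 + 0.46·(-0.403065) = 0.520236
x=2.840000, y=0.520236: f=-0.354593 → y ← 0.520236 + 0.46·(-0.354593) = 0.357123
y(3.3) ≈ 0.3571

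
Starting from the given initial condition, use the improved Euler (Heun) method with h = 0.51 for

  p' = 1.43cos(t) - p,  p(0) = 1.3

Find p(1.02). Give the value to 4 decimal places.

Heun: k1 = f(t_n, p_n); k2 = f(t_n + h, p_n + h·k1); p_{n+1} = p_n + (h/2)·(k1 + k2).
t=0.000000, p=1.300000:
  k1 = f(0.000000, 1.300000) = 0.130000
  k2 = f(0.510000, 1.366300) = -0.118275
  p ← 1.300000 + (0.51/2)·(0.130000 + (-0.118275)) = 1.302990
t=0.510000, p=1.302990:
  k1 = f(0.510000, 1.302990) = -0.054965
  k2 = f(1.020000, 1.274958) = -0.526544
  p ← 1.302990 + (0.51/2)·(-0.054965 + (-0.526544)) = 1.154705
p(1.02) ≈ 1.1547

1.1547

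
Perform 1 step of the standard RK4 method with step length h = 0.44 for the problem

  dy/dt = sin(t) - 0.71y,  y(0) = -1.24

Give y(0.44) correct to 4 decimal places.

RK4: k1 = f(t_n, y_n); k2 = f(t_n + h/2, y_n + (h/2)·k1); k3 = f(t_n + h/2, y_n + (h/2)·k2); k4 = f(t_n + h, y_n + h·k3); y_{n+1} = y_n + (h/6)·(k1 + 2k2 + 2k3 + k4).
t=0.000000, y=-1.240000:
  k1 = f(0.000000, -1.240000) = 0.880400
  k2 = f(0.220000, -1.046312) = 0.961111
  k3 = f(0.220000, -1.028556) = 0.948504
  k4 = f(0.440000, -0.822658) = 1.010027
  y ← -1.240000 + (0.44/6)·(k1 + 2k2 + 2k3 + k4) = -0.821292
y(0.44) ≈ -0.8213

-0.8213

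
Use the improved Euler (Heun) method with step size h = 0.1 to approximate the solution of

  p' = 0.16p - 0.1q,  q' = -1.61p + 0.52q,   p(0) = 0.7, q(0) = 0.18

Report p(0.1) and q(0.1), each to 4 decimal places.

Heun on (p,q): k1 = f(t_n, state_n); k2 = f(t_n + h, state_n + h·k1); state_{n+1} = state_n + (h/2)·(k1 + k2).
0.000000: (0.700000, 0.180000)
  k1 = (0.094000, -1.033400)
  predictor → (0.709400, 0.076660)
  k2 = (0.105838, -1.102271)
  → (0.709992, 0.073216)
(p(0.1), q(0.1)) ≈ (0.7100, 0.0732)

0.7100, 0.0732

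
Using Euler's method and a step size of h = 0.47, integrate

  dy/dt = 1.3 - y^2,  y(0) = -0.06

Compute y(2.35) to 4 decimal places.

1.1402

Euler: y_{n+1} = y_n + h·f(t_n, y_n).
t=0.000000, y=-0.060000: f=1.296400 → y ← -0.060000 + 0.47·1.296400 = 0.549308
t=0.470000, y=0.549308: f=0.998261 → y ← 0.549308 + 0.47·0.998261 = 1.018491
t=0.940000, y=1.018491: f=0.262677 → y ← 1.018491 + 0.47·0.262677 = 1.141949
t=1.410000, y=1.141949: f=-0.004047 → y ← 1.141949 + 0.47·(-0.004047) = 1.140047
t=1.880000, y=1.140047: f=0.000294 → y ← 1.140047 + 0.47·0.000294 = 1.140185
y(2.35) ≈ 1.1402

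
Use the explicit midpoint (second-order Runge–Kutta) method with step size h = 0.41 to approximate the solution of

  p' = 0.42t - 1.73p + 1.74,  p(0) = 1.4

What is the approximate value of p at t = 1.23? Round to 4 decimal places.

1.2493

Midpoint: k1 = f(t_n, p_n); k2 = f(t_n + h/2, p_n + (h/2)·k1); p_{n+1} = p_n + h·k2.
t=0.000000, p=1.400000:
  k1 = f(0.000000, 1.400000) = -0.682000
  k2 = f(0.205000, 1.260190) = -0.354029
  p ← 1.400000 + 0.41·(-0.354029) = 1.254848
t=0.410000, p=1.254848:
  k1 = f(0.410000, 1.254848) = -0.258687
  k2 = f(0.615000, 1.201817) = -0.080844
  p ← 1.254848 + 0.41·(-0.080844) = 1.221702
t=0.820000, p=1.221702:
  k1 = f(0.820000, 1.221702) = -0.029145
  k2 = f(1.025000, 1.215728) = 0.067291
  p ← 1.221702 + 0.41·0.067291 = 1.249292
p(1.23) ≈ 1.2493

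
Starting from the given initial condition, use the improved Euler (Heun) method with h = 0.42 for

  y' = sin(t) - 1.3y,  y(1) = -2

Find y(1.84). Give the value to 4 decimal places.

Heun: k1 = f(t_n, y_n); k2 = f(t_n + h, y_n + h·k1); y_{n+1} = y_n + (h/2)·(k1 + k2).
t=1.000000, y=-2.000000:
  k1 = f(1.000000, -2.000000) = 3.441471
  k2 = f(1.420000, -0.554582) = 1.709609
  y ← -2.000000 + (0.42/2)·(3.441471 + 1.709609) = -0.918273
t=1.420000, y=-0.918273:
  k1 = f(1.420000, -0.918273) = 2.182407
  k2 = f(1.840000, -0.001662) = 0.966144
  y ← -0.918273 + (0.42/2)·(2.182407 + 0.966144) = -0.257078
y(1.84) ≈ -0.2571

-0.2571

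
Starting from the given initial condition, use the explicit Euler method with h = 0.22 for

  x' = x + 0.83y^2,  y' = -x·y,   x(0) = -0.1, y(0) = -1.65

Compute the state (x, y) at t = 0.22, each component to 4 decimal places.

0.3751, -1.6863

Euler on (x,y): x_{n+1} = x_n + h·x', y_{n+1} = y_n + h·y'.
0.000000: (-0.100000, -1.650000); f=(2.159675, -0.165000) → (0.375128, -1.686300)
(x(0.22), y(0.22)) ≈ (0.3751, -1.6863)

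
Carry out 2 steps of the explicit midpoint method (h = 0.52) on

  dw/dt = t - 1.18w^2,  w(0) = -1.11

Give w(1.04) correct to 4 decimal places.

Midpoint: k1 = f(t_n, w_n); k2 = f(t_n + h/2, w_n + (h/2)·k1); w_{n+1} = w_n + h·k2.
t=0.000000, w=-1.110000:
  k1 = f(0.000000, -1.110000) = -1.453878
  k2 = f(0.260000, -1.488008) = -2.352719
  w ← -1.110000 + 0.52·(-2.352719) = -2.333414
t=0.520000, w=-2.333414:
  k1 = f(0.520000, -2.333414) = -5.904888
  k2 = f(0.780000, -3.868685) = -16.880732
  w ← -2.333414 + 0.52·(-16.880732) = -11.111394
w(1.04) ≈ -11.1114

-11.1114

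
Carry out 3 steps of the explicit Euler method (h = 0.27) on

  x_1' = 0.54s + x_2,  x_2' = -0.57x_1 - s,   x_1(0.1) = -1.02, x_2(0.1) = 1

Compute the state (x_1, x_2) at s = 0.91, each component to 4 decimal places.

0.0256, 1.0284

Euler on (x_1,x_2): x_1_{n+1} = x_1_n + h·x_1', x_2_{n+1} = x_2_n + h·x_2'.
0.100000: (-1.020000, 1.000000); f=(1.054000, 0.481400) → (-0.735420, 1.129978)
0.370000: (-0.735420, 1.129978); f=(1.329778, 0.049189) → (-0.376380, 1.143259)
0.640000: (-0.376380, 1.143259); f=(1.488859, -0.425463) → (0.025612, 1.028384)
(x_1(0.91), x_2(0.91)) ≈ (0.0256, 1.0284)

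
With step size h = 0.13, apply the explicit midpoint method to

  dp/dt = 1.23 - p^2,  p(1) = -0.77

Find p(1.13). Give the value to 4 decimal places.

Midpoint: k1 = f(t_n, p_n); k2 = f(t_n + h/2, p_n + (h/2)·k1); p_{n+1} = p_n + h·k2.
t=1.000000, p=-0.770000:
  k1 = f(1.000000, -0.770000) = 0.637100
  k2 = f(1.065000, -0.728588) = 0.699159
  p ← -0.770000 + 0.13·0.699159 = -0.679109
p(1.13) ≈ -0.6791

-0.6791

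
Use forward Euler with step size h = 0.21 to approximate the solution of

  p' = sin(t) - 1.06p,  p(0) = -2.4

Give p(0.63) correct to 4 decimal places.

-1.0079

Euler: p_{n+1} = p_n + h·f(t_n, p_n).
t=0.000000, p=-2.400000: f=2.544000 → p ← -2.400000 + 0.21·2.544000 = -1.865760
t=0.210000, p=-1.865760: f=2.186165 → p ← -1.865760 + 0.21·2.186165 = -1.406665
t=0.420000, p=-1.406665: f=1.898826 → p ← -1.406665 + 0.21·1.898826 = -1.007912
p(0.63) ≈ -1.0079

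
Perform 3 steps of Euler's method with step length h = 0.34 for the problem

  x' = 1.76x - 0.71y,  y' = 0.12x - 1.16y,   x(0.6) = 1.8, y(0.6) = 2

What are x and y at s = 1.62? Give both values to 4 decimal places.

Euler on (x,y): x_{n+1} = x_n + h·x', y_{n+1} = y_n + h·y'.
0.600000: (1.800000, 2.000000); f=(1.748000, -2.104000) → (2.394320, 1.284640)
0.940000: (2.394320, 1.284640); f=(3.301909, -1.202864) → (3.516969, 0.875666)
1.280000: (3.516969, 0.875666); f=(5.568142, -0.593737) → (5.410137, 0.673796)
(x(1.62), y(1.62)) ≈ (5.4101, 0.6738)

5.4101, 0.6738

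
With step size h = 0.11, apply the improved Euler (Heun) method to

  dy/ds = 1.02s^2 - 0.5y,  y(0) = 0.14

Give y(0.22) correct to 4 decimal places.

Heun: k1 = f(s_n, y_n); k2 = f(s_n + h, y_n + h·k1); y_{n+1} = y_n + (h/2)·(k1 + k2).
s=0.000000, y=0.140000:
  k1 = f(0.000000, 0.140000) = -0.070000
  k2 = f(0.110000, 0.132300) = -0.053808
  y ← 0.140000 + (0.11/2)·(-0.070000 + (-0.053808)) = 0.133191
s=0.110000, y=0.133191:
  k1 = f(0.110000, 0.133191) = -0.054253
  k2 = f(0.220000, 0.127223) = -0.014243
  y ← 0.133191 + (0.11/2)·(-0.054253 + (-0.014243)) = 0.129423
y(0.22) ≈ 0.1294

0.1294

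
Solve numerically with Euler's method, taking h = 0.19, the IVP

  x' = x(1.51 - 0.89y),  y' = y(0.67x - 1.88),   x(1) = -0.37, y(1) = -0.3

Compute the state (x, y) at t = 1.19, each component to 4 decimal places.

Euler on (x,y): x_{n+1} = x_n + h·x', y_{n+1} = y_n + h·y'.
1.000000: (-0.370000, -0.300000); f=(-0.657490, 0.638370) → (-0.494923, -0.178710)
(x(1.19), y(1.19)) ≈ (-0.4949, -0.1787)

-0.4949, -0.1787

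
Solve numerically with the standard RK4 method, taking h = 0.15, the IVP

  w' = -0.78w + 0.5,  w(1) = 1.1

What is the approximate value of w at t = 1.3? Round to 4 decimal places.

RK4: k1 = f(t_n, w_n); k2 = f(t_n + h/2, w_n + (h/2)·k1); k3 = f(t_n + h/2, w_n + (h/2)·k2); k4 = f(t_n + h, w_n + h·k3); w_{n+1} = w_n + (h/6)·(k1 + 2k2 + 2k3 + k4).
t=1.000000, w=1.100000:
  k1 = f(1.000000, 1.100000) = -0.358000
  k2 = f(1.075000, 1.073150) = -0.337057
  k3 = f(1.075000, 1.074721) = -0.338282
  k4 = f(1.150000, 1.049258) = -0.318421
  w ← 1.100000 + (0.15/6)·(k1 + 2k2 + 2k3 + k4) = 1.049323
t=1.150000, w=1.049323:
  k1 = f(1.150000, 1.049323) = -0.318472
  k2 = f(1.225000, 1.025437) = -0.299841
  k3 = f(1.225000, 1.026834) = -0.300931
  k4 = f(1.300000, 1.004183) = -0.283263
  w ← 1.049323 + (0.15/6)·(k1 + 2k2 + 2k3 + k4) = 1.004241
w(1.3) ≈ 1.0042

1.0042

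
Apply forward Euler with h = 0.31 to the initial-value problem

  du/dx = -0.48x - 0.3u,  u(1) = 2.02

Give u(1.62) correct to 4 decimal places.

Euler: u_{n+1} = u_n + h·f(x_n, u_n).
x=1.000000, u=2.020000: f=-1.086000 → u ← 2.020000 + 0.31·(-1.086000) = 1.683340
x=1.310000, u=1.683340: f=-1.133802 → u ← 1.683340 + 0.31·(-1.133802) = 1.331861
u(1.62) ≈ 1.3319

1.3319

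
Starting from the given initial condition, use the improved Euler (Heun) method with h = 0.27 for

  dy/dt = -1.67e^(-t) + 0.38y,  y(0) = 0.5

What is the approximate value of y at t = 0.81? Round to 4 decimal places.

-0.4374

Heun: k1 = f(t_n, y_n); k2 = f(t_n + h, y_n + h·k1); y_{n+1} = y_n + (h/2)·(k1 + k2).
t=0.000000, y=0.500000:
  k1 = f(0.000000, 0.500000) = -1.480000
  k2 = f(0.270000, 0.100400) = -1.236692
  y ← 0.500000 + (0.27/2)·(-1.480000 + (-1.236692)) = 0.133247
t=0.270000, y=0.133247:
  k1 = f(0.270000, 0.133247) = -1.224210
  k2 = f(0.540000, -0.197290) = -1.048160
  y ← 0.133247 + (0.27/2)·(-1.224210 + (-1.048160)) = -0.173523
t=0.540000, y=-0.173523:
  k1 = f(0.540000, -0.173523) = -1.039128
  k2 = f(0.810000, -0.454088) = -0.915466
  y ← -0.173523 + (0.27/2)·(-1.039128 + (-0.915466)) = -0.437394
y(0.81) ≈ -0.4374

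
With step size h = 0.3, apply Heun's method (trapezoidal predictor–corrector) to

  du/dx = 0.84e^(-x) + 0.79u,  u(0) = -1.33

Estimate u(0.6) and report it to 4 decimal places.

-1.6287

Heun: k1 = f(x_n, u_n); k2 = f(x_n + h, u_n + h·k1); u_{n+1} = u_n + (h/2)·(k1 + k2).
x=0.000000, u=-1.330000:
  k1 = f(0.000000, -1.330000) = -0.210700
  k2 = f(0.300000, -1.393210) = -0.478349
  u ← -1.330000 + (0.3/2)·(-0.210700 + (-0.478349)) = -1.433357
x=0.300000, u=-1.433357:
  k1 = f(0.300000, -1.433357) = -0.510065
  k2 = f(0.600000, -1.586377) = -0.792236
  u ← -1.433357 + (0.3/2)·(-0.510065 + (-0.792236)) = -1.628702
u(0.6) ≈ -1.6287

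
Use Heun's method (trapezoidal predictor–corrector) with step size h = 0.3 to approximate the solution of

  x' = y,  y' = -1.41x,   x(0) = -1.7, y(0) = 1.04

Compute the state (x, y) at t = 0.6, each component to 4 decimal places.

Heun on (x,y): k1 = f(t_n, state_n); k2 = f(t_n + h, state_n + h·k1); state_{n+1} = state_n + (h/2)·(k1 + k2).
0.000000: (-1.700000, 1.040000)
  k1 = (1.040000, 2.397000)
  predictor → (-1.388000, 1.759100)
  k2 = (1.759100, 1.957080)
  → (-1.280135, 1.693112)
0.300000: (-1.280135, 1.693112)
  k1 = (1.693112, 1.804990)
  predictor → (-0.772201, 2.234609)
  k2 = (2.234609, 1.088804)
  → (-0.690977, 2.127181)
(x(0.6), y(0.6)) ≈ (-0.6910, 2.1272)

-0.6910, 2.1272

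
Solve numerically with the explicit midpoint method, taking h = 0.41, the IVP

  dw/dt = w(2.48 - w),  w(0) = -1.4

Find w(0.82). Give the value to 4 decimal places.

Midpoint: k1 = f(t_n, w_n); k2 = f(t_n + h/2, w_n + (h/2)·k1); w_{n+1} = w_n + h·k2.
t=0.000000, w=-1.400000:
  k1 = f(0.000000, -1.400000) = -5.432000
  k2 = f(0.205000, -2.513560) = -12.551613
  w ← -1.400000 + 0.41·(-12.551613) = -6.546161
t=0.410000, w=-6.546161:
  k1 = f(0.410000, -6.546161) = -59.086706
  k2 = f(0.615000, -18.658936) = -394.430052
  w ← -6.546161 + 0.41·(-394.430052) = -168.262483
w(0.82) ≈ -168.2625

-168.2625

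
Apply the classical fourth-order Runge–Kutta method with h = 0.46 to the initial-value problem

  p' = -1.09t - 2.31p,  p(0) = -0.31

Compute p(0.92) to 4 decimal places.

RK4: k1 = f(t_n, p_n); k2 = f(t_n + h/2, p_n + (h/2)·k1); k3 = f(t_n + h/2, p_n + (h/2)·k2); k4 = f(t_n + h, p_n + h·k3); p_{n+1} = p_n + (h/6)·(k1 + 2k2 + 2k3 + k4).
t=0.000000, p=-0.310000:
  k1 = f(0.000000, -0.310000) = 0.716100
  k2 = f(0.230000, -0.145297) = 0.084936
  k3 = f(0.230000, -0.290465) = 0.420273
  k4 = f(0.460000, -0.116674) = -0.231883
  p ← -0.310000 + (0.46/6)·(k1 + 2k2 + 2k3 + k4) = -0.195411
t=0.460000, p=-0.195411:
  k1 = f(0.460000, -0.195411) = -0.050000
  k2 = f(0.690000, -0.206911) = -0.274135
  k3 = f(0.690000, -0.258462) = -0.155052
  k4 = f(0.920000, -0.266735) = -0.386642
  p ← -0.195411 + (0.46/6)·(k1 + 2k2 + 2k3 + k4) = -0.294696
p(0.92) ≈ -0.2947

-0.2947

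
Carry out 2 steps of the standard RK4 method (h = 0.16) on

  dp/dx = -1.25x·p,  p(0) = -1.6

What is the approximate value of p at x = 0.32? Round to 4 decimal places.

-1.5008

RK4: k1 = f(x_n, p_n); k2 = f(x_n + h/2, p_n + (h/2)·k1); k3 = f(x_n + h/2, p_n + (h/2)·k2); k4 = f(x_n + h, p_n + h·k3); p_{n+1} = p_n + (h/6)·(k1 + 2k2 + 2k3 + k4).
x=0.000000, p=-1.600000:
  k1 = f(0.000000, -1.600000) = 0.000000
  k2 = f(0.080000, -1.600000) = 0.160000
  k3 = f(0.080000, -1.587200) = 0.158720
  k4 = f(0.160000, -1.574605) = 0.314921
  p ← -1.600000 + (0.16/6)·(k1 + 2k2 + 2k3 + k4) = -1.574604
x=0.160000, p=-1.574604:
  k1 = f(0.160000, -1.574604) = 0.314921
  k2 = f(0.240000, -1.549410) = 0.464823
  k3 = f(0.240000, -1.537418) = 0.461225
  k4 = f(0.320000, -1.500808) = 0.600323
  p ← -1.574604 + (0.16/6)·(k1 + 2k2 + 2k3 + k4) = -1.500808
p(0.32) ≈ -1.5008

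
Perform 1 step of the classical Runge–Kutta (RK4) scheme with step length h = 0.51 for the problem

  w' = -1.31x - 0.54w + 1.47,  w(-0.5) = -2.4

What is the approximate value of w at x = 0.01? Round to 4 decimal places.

RK4: k1 = f(x_n, w_n); k2 = f(x_n + h/2, w_n + (h/2)·k1); k3 = f(x_n + h/2, w_n + (h/2)·k2); k4 = f(x_n + h, w_n + h·k3); w_{n+1} = w_n + (h/6)·(k1 + 2k2 + 2k3 + k4).
x=-0.500000, w=-2.400000:
  k1 = f(-0.500000, -2.400000) = 3.421000
  k2 = f(-0.245000, -1.527645) = 2.615878
  k3 = f(-0.245000, -1.732951) = 2.726744
  k4 = f(0.010000, -1.009361) = 2.001955
  w ← -2.400000 + (0.51/6)·(k1 + 2k2 + 2k3 + k4) = -1.030803
w(0.01) ≈ -1.0308

-1.0308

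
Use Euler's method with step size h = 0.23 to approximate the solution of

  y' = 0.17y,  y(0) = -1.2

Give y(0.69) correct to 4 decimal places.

-1.3463

Euler: y_{n+1} = y_n + h·f(s_n, y_n).
s=0.000000, y=-1.200000: f=-0.204000 → y ← -1.200000 + 0.23·(-0.204000) = -1.246920
s=0.230000, y=-1.246920: f=-0.211976 → y ← -1.246920 + 0.23·(-0.211976) = -1.295675
s=0.460000, y=-1.295675: f=-0.220265 → y ← -1.295675 + 0.23·(-0.220265) = -1.346335
y(0.69) ≈ -1.3463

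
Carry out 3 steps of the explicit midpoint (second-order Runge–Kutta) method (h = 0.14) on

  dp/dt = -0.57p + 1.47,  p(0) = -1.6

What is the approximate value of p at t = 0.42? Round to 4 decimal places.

-0.7112

Midpoint: k1 = f(t_n, p_n); k2 = f(t_n + h/2, p_n + (h/2)·k1); p_{n+1} = p_n + h·k2.
t=0.000000, p=-1.600000:
  k1 = f(0.000000, -1.600000) = 2.382000
  k2 = f(0.070000, -1.433260) = 2.286958
  p ← -1.600000 + 0.14·2.286958 = -1.279826
t=0.140000, p=-1.279826:
  k1 = f(0.140000, -1.279826) = 2.199501
  k2 = f(0.210000, -1.125861) = 2.111741
  p ← -1.279826 + 0.14·2.111741 = -0.984182
t=0.280000, p=-0.984182:
  k1 = f(0.280000, -0.984182) = 2.030984
  k2 = f(0.350000, -0.842013) = 1.949948
  p ← -0.984182 + 0.14·1.949948 = -0.711189
p(0.42) ≈ -0.7112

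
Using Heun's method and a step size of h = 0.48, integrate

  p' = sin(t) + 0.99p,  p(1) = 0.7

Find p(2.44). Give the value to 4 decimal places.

5.5530

Heun: k1 = f(t_n, p_n); k2 = f(t_n + h, p_n + h·k1); p_{n+1} = p_n + (h/2)·(k1 + k2).
t=1.000000, p=0.700000:
  k1 = f(1.000000, 0.700000) = 1.534471
  k2 = f(1.480000, 1.436546) = 2.418061
  p ← 0.700000 + (0.48/2)·(1.534471 + 2.418061) = 1.648608
t=1.480000, p=1.648608:
  k1 = f(1.480000, 1.648608) = 2.628003
  k2 = f(1.960000, 2.910049) = 3.806160
  p ← 1.648608 + (0.48/2)·(2.628003 + 3.806160) = 3.192807
t=1.960000, p=3.192807:
  k1 = f(1.960000, 3.192807) = 4.086090
  k2 = f(2.440000, 5.154130) = 5.748024
  p ← 3.192807 + (0.48/2)·(4.086090 + 5.748024) = 5.552994
p(2.44) ≈ 5.5530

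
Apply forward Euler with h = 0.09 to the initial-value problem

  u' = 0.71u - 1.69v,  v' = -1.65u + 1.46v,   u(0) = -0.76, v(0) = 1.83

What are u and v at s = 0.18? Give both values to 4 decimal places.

Euler on (u,v): u_{n+1} = u_n + h·u', v_{n+1} = v_n + h·v'.
0.000000: (-0.760000, 1.830000); f=(-3.632300, 3.925800) → (-1.086907, 2.183322)
0.090000: (-1.086907, 2.183322); f=(-4.461518, 4.981047) → (-1.488444, 2.631616)
(u(0.18), v(0.18)) ≈ (-1.4884, 2.6316)

-1.4884, 2.6316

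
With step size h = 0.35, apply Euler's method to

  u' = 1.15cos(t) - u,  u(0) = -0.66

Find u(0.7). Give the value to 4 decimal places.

0.3609

Euler: u_{n+1} = u_n + h·f(t_n, u_n).
t=0.000000, u=-0.660000: f=1.810000 → u ← -0.660000 + 0.35·1.810000 = -0.026500
t=0.350000, u=-0.026500: f=1.106779 → u ← -0.026500 + 0.35·1.106779 = 0.360873
u(0.7) ≈ 0.3609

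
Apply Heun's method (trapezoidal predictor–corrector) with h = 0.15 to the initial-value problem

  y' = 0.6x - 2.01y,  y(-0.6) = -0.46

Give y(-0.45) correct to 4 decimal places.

-0.3813

Heun: k1 = f(x_n, y_n); k2 = f(x_n + h, y_n + h·k1); y_{n+1} = y_n + (h/2)·(k1 + k2).
x=-0.600000, y=-0.460000:
  k1 = f(-0.600000, -0.460000) = 0.564600
  k2 = f(-0.450000, -0.375310) = 0.484373
  y ← -0.460000 + (0.15/2)·(0.564600 + 0.484373) = -0.381327
y(-0.45) ≈ -0.3813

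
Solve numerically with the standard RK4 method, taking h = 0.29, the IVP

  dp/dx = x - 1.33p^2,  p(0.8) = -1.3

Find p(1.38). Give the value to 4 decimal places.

RK4: k1 = f(x_n, p_n); k2 = f(x_n + h/2, p_n + (h/2)·k1); k3 = f(x_n + h/2, p_n + (h/2)·k2); k4 = f(x_n + h, p_n + h·k3); p_{n+1} = p_n + (h/6)·(k1 + 2k2 + 2k3 + k4).
x=0.800000, p=-1.300000:
  k1 = f(0.800000, -1.300000) = -1.447700
  k2 = f(0.945000, -1.509917) = -2.087198
  k3 = f(0.945000, -1.602644) = -2.471061
  k4 = f(1.090000, -2.016608) = -4.318719
  p ← -1.300000 + (0.29/6)·(k1 + 2k2 + 2k3 + k4) = -2.019342
x=1.090000, p=-2.019342:
  k1 = f(1.090000, -2.019342) = -4.333396
  k2 = f(1.235000, -2.647684) = -8.088609
  k3 = f(1.235000, -3.192190) = -12.317805
  k4 = f(1.380000, -5.591505) = -40.202358
  p ← -2.019342 + (0.29/6)·(k1 + 2k2 + 2k3 + k4) = -6.144523
p(1.38) ≈ -6.1445

-6.1445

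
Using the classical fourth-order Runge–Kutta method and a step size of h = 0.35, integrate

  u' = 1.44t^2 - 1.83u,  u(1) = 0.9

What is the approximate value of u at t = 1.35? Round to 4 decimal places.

1.0092

RK4: k1 = f(t_n, u_n); k2 = f(t_n + h/2, u_n + (h/2)·k1); k3 = f(t_n + h/2, u_n + (h/2)·k2); k4 = f(t_n + h, u_n + h·k3); u_{n+1} = u_n + (h/6)·(k1 + 2k2 + 2k3 + k4).
t=1.000000, u=0.900000:
  k1 = f(1.000000, 0.900000) = -0.207000
  k2 = f(1.175000, 0.863775) = 0.407392
  k3 = f(1.175000, 0.971294) = 0.210633
  k4 = f(1.350000, 0.973721) = 0.842490
  u ← 0.900000 + (0.35/6)·(k1 + 2k2 + 2k3 + k4) = 1.009173
u(1.35) ≈ 1.0092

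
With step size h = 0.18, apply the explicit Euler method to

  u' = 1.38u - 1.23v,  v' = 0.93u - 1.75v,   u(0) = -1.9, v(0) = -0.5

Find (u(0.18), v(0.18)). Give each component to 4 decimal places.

Euler on (u,v): u_{n+1} = u_n + h·u', v_{n+1} = v_n + h·v'.
0.000000: (-1.900000, -0.500000); f=(-2.007000, -0.892000) → (-2.261260, -0.660560)
(u(0.18), v(0.18)) ≈ (-2.2613, -0.6606)

-2.2613, -0.6606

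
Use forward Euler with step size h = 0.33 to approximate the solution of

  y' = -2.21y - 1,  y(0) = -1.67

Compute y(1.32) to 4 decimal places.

Euler: y_{n+1} = y_n + h·f(x_n, y_n).
x=0.000000, y=-1.670000: f=2.690700 → y ← -1.670000 + 0.33·2.690700 = -0.782069
x=0.330000, y=-0.782069: f=0.728372 → y ← -0.782069 + 0.33·0.728372 = -0.541706
x=0.660000, y=-0.541706: f=0.197170 → y ← -0.541706 + 0.33·0.197170 = -0.476640
x=0.990000, y=-0.476640: f=0.053374 → y ← -0.476640 + 0.33·0.053374 = -0.459026
y(1.32) ≈ -0.4590

-0.4590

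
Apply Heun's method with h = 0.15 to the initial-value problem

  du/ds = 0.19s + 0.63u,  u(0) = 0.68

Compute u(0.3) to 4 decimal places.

Heun: k1 = f(s_n, u_n); k2 = f(s_n + h, u_n + h·k1); u_{n+1} = u_n + (h/2)·(k1 + k2).
s=0.000000, u=0.680000:
  k1 = f(0.000000, 0.680000) = 0.428400
  k2 = f(0.150000, 0.744260) = 0.497384
  u ← 0.680000 + (0.15/2)·(0.428400 + 0.497384) = 0.749434
s=0.150000, u=0.749434:
  k1 = f(0.150000, 0.749434) = 0.500643
  k2 = f(0.300000, 0.824530) = 0.576454
  u ← 0.749434 + (0.15/2)·(0.500643 + 0.576454) = 0.830216
u(0.3) ≈ 0.8302

0.8302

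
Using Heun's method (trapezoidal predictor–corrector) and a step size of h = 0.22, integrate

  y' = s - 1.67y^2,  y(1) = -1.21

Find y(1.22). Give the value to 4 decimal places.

Heun: k1 = f(s_n, y_n); k2 = f(s_n + h, y_n + h·k1); y_{n+1} = y_n + (h/2)·(k1 + k2).
s=1.000000, y=-1.210000:
  k1 = f(1.000000, -1.210000) = -1.445047
  k2 = f(1.220000, -1.527910) = -2.678632
  y ← -1.210000 + (0.22/2)·(-1.445047 + (-2.678632)) = -1.663605
y(1.22) ≈ -1.6636

-1.6636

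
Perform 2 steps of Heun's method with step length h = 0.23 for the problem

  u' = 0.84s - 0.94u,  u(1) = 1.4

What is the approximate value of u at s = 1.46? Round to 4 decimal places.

1.3033

Heun: k1 = f(s_n, u_n); k2 = f(s_n + h, u_n + h·k1); u_{n+1} = u_n + (h/2)·(k1 + k2).
s=1.000000, u=1.400000:
  k1 = f(1.000000, 1.400000) = -0.476000
  k2 = f(1.230000, 1.290520) = -0.179889
  u ← 1.400000 + (0.23/2)·(-0.476000 + (-0.179889)) = 1.324573
s=1.230000, u=1.324573:
  k1 = f(1.230000, 1.324573) = -0.211898
  k2 = f(1.460000, 1.275836) = 0.027114
  u ← 1.324573 + (0.23/2)·(-0.211898 + 0.027114) = 1.303323
u(1.46) ≈ 1.3033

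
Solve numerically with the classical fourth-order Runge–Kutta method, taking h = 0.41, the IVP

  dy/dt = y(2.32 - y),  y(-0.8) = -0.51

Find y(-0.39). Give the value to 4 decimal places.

-1.9779

RK4: k1 = f(t_n, y_n); k2 = f(t_n + h/2, y_n + (h/2)·k1); k3 = f(t_n + h/2, y_n + (h/2)·k2); k4 = f(t_n + h, y_n + h·k3); y_{n+1} = y_n + (h/6)·(k1 + 2k2 + 2k3 + k4).
t=-0.800000, y=-0.510000:
  k1 = f(-0.800000, -0.510000) = -1.443300
  k2 = f(-0.595000, -0.805876) = -2.519070
  k3 = f(-0.595000, -1.026409) = -3.434786
  k4 = f(-0.390000, -1.918262) = -8.130099
  y ← -0.510000 + (0.41/6)·(k1 + 2k2 + 2k3 + k4) = -1.977876
y(-0.39) ≈ -1.9779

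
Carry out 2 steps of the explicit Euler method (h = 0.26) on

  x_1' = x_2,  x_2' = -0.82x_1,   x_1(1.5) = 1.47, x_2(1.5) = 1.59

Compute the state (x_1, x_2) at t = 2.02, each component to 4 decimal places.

2.2153, 0.8751

Euler on (x_1,x_2): x_1_{n+1} = x_1_n + h·x_1', x_2_{n+1} = x_2_n + h·x_2'.
1.500000: (1.470000, 1.590000); f=(1.590000, -1.205400) → (1.883400, 1.276596)
1.760000: (1.883400, 1.276596); f=(1.276596, -1.544388) → (2.215315, 0.875055)
(x_1(2.02), x_2(2.02)) ≈ (2.2153, 0.8751)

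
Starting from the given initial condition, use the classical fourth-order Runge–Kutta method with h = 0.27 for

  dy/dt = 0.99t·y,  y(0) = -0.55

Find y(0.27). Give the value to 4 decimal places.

RK4: k1 = f(t_n, y_n); k2 = f(t_n + h/2, y_n + (h/2)·k1); k3 = f(t_n + h/2, y_n + (h/2)·k2); k4 = f(t_n + h, y_n + h·k3); y_{n+1} = y_n + (h/6)·(k1 + 2k2 + 2k3 + k4).
t=0.000000, y=-0.550000:
  k1 = f(0.000000, -0.550000) = 0.000000
  k2 = f(0.135000, -0.550000) = -0.073508
  k3 = f(0.135000, -0.559924) = -0.074834
  k4 = f(0.270000, -0.570205) = -0.152416
  y ← -0.550000 + (0.27/6)·(k1 + 2k2 + 2k3 + k4) = -0.570209
y(0.27) ≈ -0.5702

-0.5702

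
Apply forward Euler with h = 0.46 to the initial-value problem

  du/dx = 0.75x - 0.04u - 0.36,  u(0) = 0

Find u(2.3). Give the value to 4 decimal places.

0.7600

Euler: u_{n+1} = u_n + h·f(x_n, u_n).
x=0.000000, u=0.000000: f=-0.360000 → u ← 0.000000 + 0.46·(-0.360000) = -0.165600
x=0.460000, u=-0.165600: f=-0.008376 → u ← -0.165600 + 0.46·(-0.008376) = -0.169453
x=0.920000, u=-0.169453: f=0.336778 → u ← -0.169453 + 0.46·0.336778 = -0.014535
x=1.380000, u=-0.014535: f=0.675581 → u ← -0.014535 + 0.46·0.675581 = 0.296232
x=1.840000, u=0.296232: f=1.008151 → u ← 0.296232 + 0.46·1.008151 = 0.759982
u(2.3) ≈ 0.7600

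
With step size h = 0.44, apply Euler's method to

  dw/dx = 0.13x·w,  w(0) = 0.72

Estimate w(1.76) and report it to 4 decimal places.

Euler: w_{n+1} = w_n + h·f(x_n, w_n).
x=0.000000, w=0.720000: f=0.000000 → w ← 0.720000 + 0.44·0.000000 = 0.720000
x=0.440000, w=0.720000: f=0.041184 → w ← 0.720000 + 0.44·0.041184 = 0.738121
x=0.880000, w=0.738121: f=0.084441 → w ← 0.738121 + 0.44·0.084441 = 0.775275
x=1.320000, w=0.775275: f=0.133037 → w ← 0.775275 + 0.44·0.133037 = 0.833811
w(1.76) ≈ 0.8338

0.8338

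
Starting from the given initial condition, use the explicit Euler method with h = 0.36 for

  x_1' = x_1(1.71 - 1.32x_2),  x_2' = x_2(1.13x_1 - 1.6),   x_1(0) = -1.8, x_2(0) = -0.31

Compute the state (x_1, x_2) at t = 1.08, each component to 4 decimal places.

Euler on (x_1,x_2): x_1_{n+1} = x_1_n + h·x_1', x_2_{n+1} = x_2_n + h·x_2'.
0.000000: (-1.800000, -0.310000); f=(-3.814560, 1.126540) → (-3.173242, 0.095554)
0.360000: (-3.173242, 0.095554); f=(-5.025996, -0.495522) → (-4.982600, -0.082834)
0.720000: (-4.982600, -0.082834); f=(-9.065046, 0.598916) → (-8.246017, 0.132776)
(x_1(1.08), x_2(1.08)) ≈ (-8.2460, 0.1328)

-8.2460, 0.1328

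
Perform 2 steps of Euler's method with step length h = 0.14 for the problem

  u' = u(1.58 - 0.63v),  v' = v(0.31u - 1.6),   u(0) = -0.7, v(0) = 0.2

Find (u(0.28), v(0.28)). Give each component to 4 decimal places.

-1.0178, 0.1103

Euler on (u,v): u_{n+1} = u_n + h·u', v_{n+1} = v_n + h·v'.
0.000000: (-0.700000, 0.200000); f=(-1.017800, -0.363400) → (-0.842492, 0.149124)
0.140000: (-0.842492, 0.149124); f=(-1.251987, -0.277545) → (-1.017770, 0.110268)
(u(0.28), v(0.28)) ≈ (-1.0178, 0.1103)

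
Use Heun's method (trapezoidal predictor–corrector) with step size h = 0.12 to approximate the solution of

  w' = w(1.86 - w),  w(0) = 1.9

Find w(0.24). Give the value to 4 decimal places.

Heun: k1 = f(t_n, w_n); k2 = f(t_n + h, w_n + h·k1); w_{n+1} = w_n + (h/2)·(k1 + k2).
t=0.000000, w=1.900000:
  k1 = f(0.000000, 1.900000) = -0.076000
  k2 = f(0.120000, 1.890880) = -0.058390
  w ← 1.900000 + (0.12/2)·(-0.076000 + (-0.058390)) = 1.891937
t=0.120000, w=1.891937:
  k1 = f(0.120000, 1.891937) = -0.060422
  k2 = f(0.240000, 1.884686) = -0.046525
  w ← 1.891937 + (0.12/2)·(-0.060422 + (-0.046525)) = 1.885520
w(0.24) ≈ 1.8855

1.8855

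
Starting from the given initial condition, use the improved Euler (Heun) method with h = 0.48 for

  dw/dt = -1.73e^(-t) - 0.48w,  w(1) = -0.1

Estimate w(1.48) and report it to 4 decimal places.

Heun: k1 = f(t_n, w_n); k2 = f(t_n + h, w_n + h·k1); w_{n+1} = w_n + (h/2)·(k1 + k2).
t=1.000000, w=-0.100000:
  k1 = f(1.000000, -0.100000) = -0.588431
  k2 = f(1.480000, -0.382447) = -0.210239
  w ← -0.100000 + (0.48/2)·(-0.588431 + (-0.210239)) = -0.291681
w(1.48) ≈ -0.2917

-0.2917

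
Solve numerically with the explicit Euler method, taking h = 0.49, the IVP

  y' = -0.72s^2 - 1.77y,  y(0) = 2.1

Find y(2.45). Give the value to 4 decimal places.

Euler: y_{n+1} = y_n + h·f(s_n, y_n).
s=0.000000, y=2.100000: f=-3.717000 → y ← 2.100000 + 0.49·(-3.717000) = 0.278670
s=0.490000, y=0.278670: f=-0.666118 → y ← 0.278670 + 0.49·(-0.666118) = -0.047728
s=0.980000, y=-0.047728: f=-0.607010 → y ← -0.047728 + 0.49·(-0.607010) = -0.345163
s=1.470000, y=-0.345163: f=-0.944910 → y ← -0.345163 + 0.49·(-0.944910) = -0.808169
s=1.960000, y=-0.808169: f=-1.335494 → y ← -0.808169 + 0.49·(-1.335494) = -1.462560
y(2.45) ≈ -1.4626

-1.4626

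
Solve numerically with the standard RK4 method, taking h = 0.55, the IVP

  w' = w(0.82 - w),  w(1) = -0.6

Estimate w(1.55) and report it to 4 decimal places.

-1.5981

RK4: k1 = f(s_n, w_n); k2 = f(s_n + h/2, w_n + (h/2)·k1); k3 = f(s_n + h/2, w_n + (h/2)·k2); k4 = f(s_n + h, w_n + h·k3); w_{n+1} = w_n + (h/6)·(k1 + 2k2 + 2k3 + k4).
s=1.000000, w=-0.600000:
  k1 = f(1.000000, -0.600000) = -0.852000
  k2 = f(1.275000, -0.834300) = -1.380182
  k3 = f(1.275000, -0.979550) = -1.762750
  k4 = f(1.550000, -1.569512) = -3.750369
  w ← -0.600000 + (0.55/6)·(k1 + 2k2 + 2k3 + k4) = -1.598088
w(1.55) ≈ -1.5981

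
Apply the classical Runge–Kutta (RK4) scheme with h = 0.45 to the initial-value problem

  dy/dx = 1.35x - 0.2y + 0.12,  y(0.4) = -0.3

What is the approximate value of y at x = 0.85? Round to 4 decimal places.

0.1425

RK4: k1 = f(x_n, y_n); k2 = f(x_n + h/2, y_n + (h/2)·k1); k3 = f(x_n + h/2, y_n + (h/2)·k2); k4 = f(x_n + h, y_n + h·k3); y_{n+1} = y_n + (h/6)·(k1 + 2k2 + 2k3 + k4).
x=0.400000, y=-0.300000:
  k1 = f(0.400000, -0.300000) = 0.720000
  k2 = f(0.625000, -0.138000) = 0.991350
  k3 = f(0.625000, -0.076946) = 0.979139
  k4 = f(0.850000, 0.140613) = 1.239377
  y ← -0.300000 + (0.45/6)·(k1 + 2k2 + 2k3 + k4) = 0.142527
y(0.85) ≈ 0.1425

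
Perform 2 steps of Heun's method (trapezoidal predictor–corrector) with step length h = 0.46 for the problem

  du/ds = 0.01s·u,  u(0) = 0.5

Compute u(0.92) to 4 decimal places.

Heun: k1 = f(s_n, u_n); k2 = f(s_n + h, u_n + h·k1); u_{n+1} = u_n + (h/2)·(k1 + k2).
s=0.000000, u=0.500000:
  k1 = f(0.000000, 0.500000) = 0.000000
  k2 = f(0.460000, 0.500000) = 0.002300
  u ← 0.500000 + (0.46/2)·(0.000000 + 0.002300) = 0.500529
s=0.460000, u=0.500529:
  k1 = f(0.460000, 0.500529) = 0.002302
  k2 = f(0.920000, 0.501588) = 0.004615
  u ← 0.500529 + (0.46/2)·(0.002302 + 0.004615) = 0.502120
u(0.92) ≈ 0.5021

0.5021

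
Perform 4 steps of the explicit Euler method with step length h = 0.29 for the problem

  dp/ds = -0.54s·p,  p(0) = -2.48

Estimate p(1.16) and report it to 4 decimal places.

Euler: p_{n+1} = p_n + h·f(s_n, p_n).
s=0.000000, p=-2.480000: f=0.000000 → p ← -2.480000 + 0.29·0.000000 = -2.480000
s=0.290000, p=-2.480000: f=0.388368 → p ← -2.480000 + 0.29·0.388368 = -2.367373
s=0.580000, p=-2.367373: f=0.741461 → p ← -2.367373 + 0.29·0.741461 = -2.152349
s=0.870000, p=-2.152349: f=1.011174 → p ← -2.152349 + 0.29·1.011174 = -1.859109
p(1.16) ≈ -1.8591

-1.8591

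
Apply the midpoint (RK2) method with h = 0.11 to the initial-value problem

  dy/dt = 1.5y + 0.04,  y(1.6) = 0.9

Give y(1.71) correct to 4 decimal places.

Midpoint: k1 = f(t_n, y_n); k2 = f(t_n + h/2, y_n + (h/2)·k1); y_{n+1} = y_n + h·k2.
t=1.600000, y=0.900000:
  k1 = f(1.600000, 0.900000) = 1.390000
  k2 = f(1.655000, 0.976450) = 1.504675
  y ← 0.900000 + 0.11·1.504675 = 1.065514
y(1.71) ≈ 1.0655

1.0655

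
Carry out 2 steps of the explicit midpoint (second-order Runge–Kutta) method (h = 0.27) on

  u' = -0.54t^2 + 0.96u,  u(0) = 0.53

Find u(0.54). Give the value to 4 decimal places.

Midpoint: k1 = f(t_n, u_n); k2 = f(t_n + h/2, u_n + (h/2)·k1); u_{n+1} = u_n + h·k2.
t=0.000000, u=0.530000:
  k1 = f(0.000000, 0.530000) = 0.508800
  k2 = f(0.135000, 0.598688) = 0.564899
  u ← 0.530000 + 0.27·0.564899 = 0.682523
t=0.270000, u=0.682523:
  k1 = f(0.270000, 0.682523) = 0.615856
  k2 = f(0.405000, 0.765663) = 0.646463
  u ← 0.682523 + 0.27·0.646463 = 0.857068
u(0.54) ≈ 0.8571

0.8571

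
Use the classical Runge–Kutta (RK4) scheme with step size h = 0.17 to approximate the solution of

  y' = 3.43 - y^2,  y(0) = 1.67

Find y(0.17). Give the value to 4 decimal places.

1.7527

RK4: k1 = f(x_n, y_n); k2 = f(x_n + h/2, y_n + (h/2)·k1); k3 = f(x_n + h/2, y_n + (h/2)·k2); k4 = f(x_n + h, y_n + h·k3); y_{n+1} = y_n + (h/6)·(k1 + 2k2 + 2k3 + k4).
x=0.000000, y=1.670000:
  k1 = f(0.000000, 1.670000) = 0.641100
  k2 = f(0.085000, 1.724493) = 0.456122
  k3 = f(0.085000, 1.708770) = 0.510104
  k4 = f(0.170000, 1.756718) = 0.343943
  y ← 1.670000 + (0.17/6)·(k1 + 2k2 + 2k3 + k4) = 1.752662
y(0.17) ≈ 1.7527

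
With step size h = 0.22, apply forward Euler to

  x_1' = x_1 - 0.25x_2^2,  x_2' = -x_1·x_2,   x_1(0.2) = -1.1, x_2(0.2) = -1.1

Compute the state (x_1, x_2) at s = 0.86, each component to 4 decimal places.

Euler on (x_1,x_2): x_1_{n+1} = x_1_n + h·x_1', x_2_{n+1} = x_2_n + h·x_2'.
0.200000: (-1.100000, -1.100000); f=(-1.402500, -1.210000) → (-1.408550, -1.366200)
0.420000: (-1.408550, -1.366200); f=(-1.875176, -1.924361) → (-1.821089, -1.789559)
0.640000: (-1.821089, -1.789559); f=(-2.621719, -3.258946) → (-2.397867, -2.506528)
(x_1(0.86), x_2(0.86)) ≈ (-2.3979, -2.5065)

-2.3979, -2.5065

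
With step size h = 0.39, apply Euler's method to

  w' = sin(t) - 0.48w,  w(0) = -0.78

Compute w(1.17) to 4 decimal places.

-0.0240

Euler: w_{n+1} = w_n + h·f(t_n, w_n).
t=0.000000, w=-0.780000: f=0.374400 → w ← -0.780000 + 0.39·0.374400 = -0.633984
t=0.390000, w=-0.633984: f=0.684501 → w ← -0.633984 + 0.39·0.684501 = -0.367029
t=0.780000, w=-0.367029: f=0.879453 → w ← -0.367029 + 0.39·0.879453 = -0.024042
w(1.17) ≈ -0.0240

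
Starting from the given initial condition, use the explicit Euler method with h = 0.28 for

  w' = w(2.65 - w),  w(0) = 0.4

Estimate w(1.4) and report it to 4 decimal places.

Euler: w_{n+1} = w_n + h·f(x_n, w_n).
x=0.000000, w=0.400000: f=0.900000 → w ← 0.400000 + 0.28·0.900000 = 0.652000
x=0.280000, w=0.652000: f=1.302696 → w ← 0.652000 + 0.28·1.302696 = 1.016755
x=0.560000, w=1.016755: f=1.660610 → w ← 1.016755 + 0.28·1.660610 = 1.481726
x=0.840000, w=1.481726: f=1.731062 → w ← 1.481726 + 0.28·1.731062 = 1.966423
x=1.120000, w=1.966423: f=1.344201 → w ← 1.966423 + 0.28·1.344201 = 2.342799
w(1.4) ≈ 2.3428

2.3428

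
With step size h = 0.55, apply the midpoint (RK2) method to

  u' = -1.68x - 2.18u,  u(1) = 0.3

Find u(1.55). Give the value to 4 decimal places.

Midpoint: k1 = f(x_n, u_n); k2 = f(x_n + h/2, u_n + (h/2)·k1); u_{n+1} = u_n + h·k2.
x=1.000000, u=0.300000:
  k1 = f(1.000000, 0.300000) = -2.334000
  k2 = f(1.275000, -0.341850) = -1.396767
  u ← 0.300000 + 0.55·(-1.396767) = -0.468222
u(1.55) ≈ -0.4682

-0.4682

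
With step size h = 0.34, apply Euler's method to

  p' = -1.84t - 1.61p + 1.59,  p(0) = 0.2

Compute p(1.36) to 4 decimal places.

0.0803

Euler: p_{n+1} = p_n + h·f(t_n, p_n).
t=0.000000, p=0.200000: f=1.268000 → p ← 0.200000 + 0.34·1.268000 = 0.631120
t=0.340000, p=0.631120: f=-0.051703 → p ← 0.631120 + 0.34·(-0.051703) = 0.613541
t=0.680000, p=0.613541: f=-0.649001 → p ← 0.613541 + 0.34·(-0.649001) = 0.392881
t=1.020000, p=0.392881: f=-0.919338 → p ← 0.392881 + 0.34·(-0.919338) = 0.080306
p(1.36) ≈ 0.0803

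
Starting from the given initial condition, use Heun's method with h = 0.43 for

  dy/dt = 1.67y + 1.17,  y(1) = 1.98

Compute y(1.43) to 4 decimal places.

Heun: k1 = f(t_n, y_n); k2 = f(t_n + h, y_n + h·k1); y_{n+1} = y_n + (h/2)·(k1 + k2).
t=1.000000, y=1.980000:
  k1 = f(1.000000, 1.980000) = 4.476600
  k2 = f(1.430000, 3.904938) = 7.691246
  y ← 1.980000 + (0.43/2)·(4.476600 + 7.691246) = 4.596087
y(1.43) ≈ 4.5961

4.5961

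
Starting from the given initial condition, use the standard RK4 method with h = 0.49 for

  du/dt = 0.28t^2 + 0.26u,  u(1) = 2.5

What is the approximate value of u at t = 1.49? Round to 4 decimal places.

3.0675

RK4: k1 = f(t_n, u_n); k2 = f(t_n + h/2, u_n + (h/2)·k1); k3 = f(t_n + h/2, u_n + (h/2)·k2); k4 = f(t_n + h, u_n + h·k3); u_{n+1} = u_n + (h/6)·(k1 + 2k2 + 2k3 + k4).
t=1.000000, u=2.500000:
  k1 = f(1.000000, 2.500000) = 0.930000
  k2 = f(1.245000, 2.727850) = 1.143248
  k3 = f(1.245000, 2.780096) = 1.156832
  k4 = f(1.490000, 3.066848) = 1.419008
  u ← 2.500000 + (0.49/6)·(k1 + 2k2 + 2k3 + k4) = 3.067515
u(1.49) ≈ 3.0675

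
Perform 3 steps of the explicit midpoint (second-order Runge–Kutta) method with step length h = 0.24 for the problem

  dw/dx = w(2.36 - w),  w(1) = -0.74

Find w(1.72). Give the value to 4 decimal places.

-21.2565

Midpoint: k1 = f(x_n, w_n); k2 = f(x_n + h/2, w_n + (h/2)·k1); w_{n+1} = w_n + h·k2.
x=1.000000, w=-0.740000:
  k1 = f(1.000000, -0.740000) = -2.294000
  k2 = f(1.120000, -1.015280) = -3.426854
  w ← -0.740000 + 0.24·(-3.426854) = -1.562445
x=1.240000, w=-1.562445:
  k1 = f(1.240000, -1.562445) = -6.128605
  k2 = f(1.360000, -2.297878) = -10.703233
  w ← -1.562445 + 0.24·(-10.703233) = -4.131221
x=1.480000, w=-4.131221:
  k1 = f(1.480000, -4.131221) = -26.816667
  k2 = f(1.600000, -7.349221) = -71.355208
  w ← -4.131221 + 0.24·(-71.355208) = -21.256471
w(1.72) ≈ -21.2565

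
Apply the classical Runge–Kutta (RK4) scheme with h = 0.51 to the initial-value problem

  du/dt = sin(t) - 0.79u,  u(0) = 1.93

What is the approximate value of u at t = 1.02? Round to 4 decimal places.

1.2298

RK4: k1 = f(t_n, u_n); k2 = f(t_n + h/2, u_n + (h/2)·k1); k3 = f(t_n + h/2, u_n + (h/2)·k2); k4 = f(t_n + h, u_n + h·k3); u_{n+1} = u_n + (h/6)·(k1 + 2k2 + 2k3 + k4).
t=0.000000, u=1.930000:
  k1 = f(0.000000, 1.930000) = -1.524700
  k2 = f(0.255000, 1.541201) = -0.965304
  k3 = f(0.255000, 1.683848) = -1.077994
  k4 = f(0.510000, 1.380223) = -0.602199
  u ← 1.930000 + (0.51/6)·(k1 + 2k2 + 2k3 + k4) = 1.401853
t=0.510000, u=1.401853:
  k1 = f(0.510000, 1.401853) = -0.619287
  k2 = f(0.765000, 1.243935) = -0.290172
  k3 = f(0.765000, 1.327859) = -0.356472
  k4 = f(1.020000, 1.220052) = -0.111733
  u ← 1.401853 + (0.51/6)·(k1 + 2k2 + 2k3 + k4) = 1.229787
u(1.02) ≈ 1.2298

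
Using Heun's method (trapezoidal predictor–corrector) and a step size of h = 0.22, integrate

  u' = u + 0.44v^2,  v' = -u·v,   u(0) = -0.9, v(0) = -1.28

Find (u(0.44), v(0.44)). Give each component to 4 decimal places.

-0.8159, -1.9019

Heun on (u,v): k1 = f(t_n, state_n); k2 = f(t_n + h, state_n + h·k1); state_{n+1} = state_n + (h/2)·(k1 + k2).
0.000000: (-0.900000, -1.280000)
  k1 = (-0.179104, -1.152000)
  predictor → (-0.939403, -1.533440)
  k2 = (0.095230, -1.440518)
  → (-0.909226, -1.565177)
0.220000: (-0.909226, -1.565177)
  k1 = (0.168677, -1.423100)
  predictor → (-0.872117, -1.878259)
  k2 = (0.680140, -1.638062)
  → (-0.815856, -1.901905)
(u(0.44), v(0.44)) ≈ (-0.8159, -1.9019)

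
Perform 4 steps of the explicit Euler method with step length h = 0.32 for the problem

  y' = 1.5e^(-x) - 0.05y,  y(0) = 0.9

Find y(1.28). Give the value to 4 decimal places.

2.0714

Euler: y_{n+1} = y_n + h·f(x_n, y_n).
x=0.000000, y=0.900000: f=1.455000 → y ← 0.900000 + 0.32·1.455000 = 1.365600
x=0.320000, y=1.365600: f=1.020944 → y ← 1.365600 + 0.32·1.020944 = 1.692302
x=0.640000, y=1.692302: f=0.706324 → y ← 1.692302 + 0.32·0.706324 = 1.918325
x=0.960000, y=1.918325: f=0.478423 → y ← 1.918325 + 0.32·0.478423 = 2.071421
y(1.28) ≈ 2.0714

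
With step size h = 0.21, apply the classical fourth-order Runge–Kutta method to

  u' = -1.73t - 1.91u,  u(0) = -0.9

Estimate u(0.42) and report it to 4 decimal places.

RK4: k1 = f(t_n, u_n); k2 = f(t_n + h/2, u_n + (h/2)·k1); k3 = f(t_n + h/2, u_n + (h/2)·k2); k4 = f(t_n + h, u_n + h·k3); u_{n+1} = u_n + (h/6)·(k1 + 2k2 + 2k3 + k4).
t=0.000000, u=-0.900000:
  k1 = f(0.000000, -0.900000) = 1.719000
  k2 = f(0.105000, -0.719505) = 1.192605
  k3 = f(0.105000, -0.774777) = 1.298173
  k4 = f(0.210000, -0.627384) = 0.835003
  u ← -0.900000 + (0.21/6)·(k1 + 2k2 + 2k3 + k4) = -0.636255
t=0.210000, u=-0.636255:
  k1 = f(0.210000, -0.636255) = 0.851948
  k2 = f(0.315000, -0.546801) = 0.499440
  k3 = f(0.315000, -0.583814) = 0.570135
  k4 = f(0.420000, -0.516527) = 0.259967
  u ← -0.636255 + (0.21/6)·(k1 + 2k2 + 2k3 + k4) = -0.522468
u(0.42) ≈ -0.5225

-0.5225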